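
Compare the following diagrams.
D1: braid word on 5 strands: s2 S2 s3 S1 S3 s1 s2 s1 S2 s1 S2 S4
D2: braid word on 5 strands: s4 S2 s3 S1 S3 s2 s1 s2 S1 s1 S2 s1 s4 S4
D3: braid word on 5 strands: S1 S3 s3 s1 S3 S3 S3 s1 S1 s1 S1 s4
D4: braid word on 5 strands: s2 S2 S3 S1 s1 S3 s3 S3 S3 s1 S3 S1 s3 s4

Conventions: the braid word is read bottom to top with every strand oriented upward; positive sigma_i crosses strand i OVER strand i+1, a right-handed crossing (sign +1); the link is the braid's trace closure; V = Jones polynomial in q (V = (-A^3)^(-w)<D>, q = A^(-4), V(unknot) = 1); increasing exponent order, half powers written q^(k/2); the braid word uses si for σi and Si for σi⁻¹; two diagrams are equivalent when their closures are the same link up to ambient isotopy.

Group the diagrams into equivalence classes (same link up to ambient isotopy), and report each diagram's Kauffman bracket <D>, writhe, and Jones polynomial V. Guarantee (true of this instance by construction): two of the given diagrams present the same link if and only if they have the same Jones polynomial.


classes: {D1, D2} | {D3, D4}
V(D1) = 1 + q + q^2 + q^3  [12 crossings, <D> = A^-12 + A^-8 + A^-4 + 1, w = 0]
V(D2) = 1 + q + q^2 + q^3  [14 crossings, <D> = A^-6 + A^-2 + A^2 + A^6, w = +2]
V(D3) = -q^-5 - q^-4 + q^-3 + 2q^-2 + 2q^-1 + 1  (w -2, c 12, <D> = A^-6 + 2A^-2 + 2A^2 + A^6 - A^10 - A^14)
V(D4) = -q^-5 - q^-4 + q^-3 + 2q^-2 + 2q^-1 + 1  [14 crossings, <D> = A^-6 + 2A^-2 + 2A^2 + A^6 - A^10 - A^14, w = -2]
note: comparing 4 Jones polynomials yields 2 groups


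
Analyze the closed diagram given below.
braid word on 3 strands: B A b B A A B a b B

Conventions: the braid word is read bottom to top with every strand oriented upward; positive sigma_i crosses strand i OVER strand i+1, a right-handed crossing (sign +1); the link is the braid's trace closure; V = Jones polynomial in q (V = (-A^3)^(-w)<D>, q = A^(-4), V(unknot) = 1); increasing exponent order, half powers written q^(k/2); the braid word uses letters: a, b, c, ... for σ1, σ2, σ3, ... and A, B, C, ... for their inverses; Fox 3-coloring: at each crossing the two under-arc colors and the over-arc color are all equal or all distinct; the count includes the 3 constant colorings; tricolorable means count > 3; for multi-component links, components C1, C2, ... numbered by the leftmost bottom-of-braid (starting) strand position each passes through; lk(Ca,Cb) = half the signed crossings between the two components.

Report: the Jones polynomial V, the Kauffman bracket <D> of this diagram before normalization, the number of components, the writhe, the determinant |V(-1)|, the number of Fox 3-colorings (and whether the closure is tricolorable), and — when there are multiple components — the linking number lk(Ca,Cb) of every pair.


V = -q^-6 + q^-5 - q^-4 + 2q^-3 - q^-2 + q^-1
<D> = A^-8 - A^-4 + 2 - A^4 + A^8 - A^12 (w = -4)
1 component over 10 crossings, w = -4
3 Fox colorings among 3^10, |V(-1)| = 7: not tricolorable
why: free reduction leaves σ2⁻¹ σ1⁻¹ σ1⁻¹ σ1⁻¹ σ2⁻¹ σ1 of the original 10 letters


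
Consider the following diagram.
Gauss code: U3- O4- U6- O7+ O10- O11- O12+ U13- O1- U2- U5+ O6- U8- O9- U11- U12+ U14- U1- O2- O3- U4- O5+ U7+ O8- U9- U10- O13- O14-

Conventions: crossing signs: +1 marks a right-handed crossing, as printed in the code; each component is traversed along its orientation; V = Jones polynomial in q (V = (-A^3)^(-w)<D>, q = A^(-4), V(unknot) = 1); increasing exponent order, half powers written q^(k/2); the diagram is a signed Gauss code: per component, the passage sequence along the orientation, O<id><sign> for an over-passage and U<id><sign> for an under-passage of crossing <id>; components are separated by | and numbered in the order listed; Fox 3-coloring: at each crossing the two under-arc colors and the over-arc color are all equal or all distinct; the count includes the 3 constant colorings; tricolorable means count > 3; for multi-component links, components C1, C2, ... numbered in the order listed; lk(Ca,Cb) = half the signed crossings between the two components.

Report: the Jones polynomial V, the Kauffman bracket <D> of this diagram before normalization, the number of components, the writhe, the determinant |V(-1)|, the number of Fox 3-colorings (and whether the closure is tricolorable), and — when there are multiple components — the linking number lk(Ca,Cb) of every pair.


V(q) = q^-11 - 2q^-10 + 2q^-9 - 3q^-8 + 2q^-7 - 2q^-6 + 2q^-5 + q^-3
bracket: A^-12 + 2A^-4 - 2 + 2A^4 - 3A^8 + 2A^12 - 2A^16 + A^20, w = -8
1 component, writhe -8, over 14 crossings
det 15, colorings 9 of 3^14 — tricolorable
observation: V spans 8 powers of q: at least 8 crossings in any diagram


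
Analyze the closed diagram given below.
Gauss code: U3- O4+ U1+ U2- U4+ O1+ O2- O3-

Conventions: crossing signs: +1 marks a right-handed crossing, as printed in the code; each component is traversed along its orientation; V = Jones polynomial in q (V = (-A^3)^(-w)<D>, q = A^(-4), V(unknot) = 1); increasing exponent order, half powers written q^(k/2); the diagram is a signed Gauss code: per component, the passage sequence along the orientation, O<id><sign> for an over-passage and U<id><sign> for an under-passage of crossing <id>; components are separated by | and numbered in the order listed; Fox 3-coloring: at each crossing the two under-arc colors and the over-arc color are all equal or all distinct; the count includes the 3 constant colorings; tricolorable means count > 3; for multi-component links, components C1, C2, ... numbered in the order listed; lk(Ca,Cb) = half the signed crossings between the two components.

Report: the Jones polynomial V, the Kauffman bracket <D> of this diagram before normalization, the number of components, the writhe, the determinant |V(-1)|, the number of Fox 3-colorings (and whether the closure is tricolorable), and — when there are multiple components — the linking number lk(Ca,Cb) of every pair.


V(q) = 1
bracket: 1, w = 0
1 component, writhe 0, over 4 crossings
det 1, colorings 3 of 3^4 — not tricolorable
observation: w = 0 shifts under R1 moves; the (-A^3)^(0) factor cancels that in V


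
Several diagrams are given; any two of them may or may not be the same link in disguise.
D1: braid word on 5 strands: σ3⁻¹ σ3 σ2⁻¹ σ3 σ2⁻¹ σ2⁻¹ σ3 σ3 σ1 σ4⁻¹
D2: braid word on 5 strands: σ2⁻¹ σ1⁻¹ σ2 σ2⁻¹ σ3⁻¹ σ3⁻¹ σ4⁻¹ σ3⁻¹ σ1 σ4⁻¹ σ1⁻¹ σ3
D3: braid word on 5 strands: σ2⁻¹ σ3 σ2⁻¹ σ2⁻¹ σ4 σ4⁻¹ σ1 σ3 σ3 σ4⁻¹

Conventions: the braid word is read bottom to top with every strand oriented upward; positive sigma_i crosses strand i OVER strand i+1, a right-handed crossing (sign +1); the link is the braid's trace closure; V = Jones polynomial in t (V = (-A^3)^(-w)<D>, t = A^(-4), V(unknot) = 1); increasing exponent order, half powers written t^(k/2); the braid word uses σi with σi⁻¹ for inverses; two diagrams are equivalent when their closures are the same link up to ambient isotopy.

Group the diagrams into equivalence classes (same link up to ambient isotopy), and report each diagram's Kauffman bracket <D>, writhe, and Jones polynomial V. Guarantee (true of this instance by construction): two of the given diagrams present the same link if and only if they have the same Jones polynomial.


grouping into links: {D1, D3} | {D2}
V(D1) = -t^-3 + 2t^-2 - 2t^-1 + 3 - 2t + 2t^2 - t^3  (w 0, c 10, <D> = -A^-12 + 2A^-8 - 2A^-4 + 3 - 2A^4 + 2A^8 - A^12)
V(D2) = -t^-4 + t^-3 + t^-1  [12 crossings, <D> = A^-14 + A^-6 - A^-2, w = -6]
D3 (bracket -A^-12 + 2A^-8 - 2A^-4 + 3 - 2A^4 + 2A^8 - A^12; 10 crossings at w = 0): V = -t^-3 + 2t^-2 - 2t^-1 + 3 - 2t + 2t^2 - t^3
why: 2 values of V(t) split the 3 diagrams


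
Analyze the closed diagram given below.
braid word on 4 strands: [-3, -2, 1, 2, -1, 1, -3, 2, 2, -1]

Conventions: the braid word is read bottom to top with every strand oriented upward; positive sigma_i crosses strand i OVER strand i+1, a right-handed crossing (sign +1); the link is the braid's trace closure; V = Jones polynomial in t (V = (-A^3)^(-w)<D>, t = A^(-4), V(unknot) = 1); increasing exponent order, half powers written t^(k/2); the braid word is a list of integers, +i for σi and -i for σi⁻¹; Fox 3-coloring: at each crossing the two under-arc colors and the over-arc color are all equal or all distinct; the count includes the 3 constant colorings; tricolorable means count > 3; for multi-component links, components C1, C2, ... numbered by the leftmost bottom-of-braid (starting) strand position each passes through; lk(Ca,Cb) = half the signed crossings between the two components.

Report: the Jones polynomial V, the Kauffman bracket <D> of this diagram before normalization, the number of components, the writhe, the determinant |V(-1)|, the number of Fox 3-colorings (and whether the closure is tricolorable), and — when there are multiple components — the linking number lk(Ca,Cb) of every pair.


V(t) = -t^(-3/2) + t^(-1/2) - 2t^(1/2) + t^(3/2) - 2t^(5/2) + t^(7/2)
bracket: A^-14 - 2A^-10 + A^-6 - 2A^-2 + A^2 - A^6, w = 0
2 components, writhe 0, over 10 crossings
lk(C1,C2) = 0
det 8, colorings 3 of 3^10 — not tricolorable
observation: w = 0 shifts under R1 moves; the (-A^3)^(0) factor cancels that in V


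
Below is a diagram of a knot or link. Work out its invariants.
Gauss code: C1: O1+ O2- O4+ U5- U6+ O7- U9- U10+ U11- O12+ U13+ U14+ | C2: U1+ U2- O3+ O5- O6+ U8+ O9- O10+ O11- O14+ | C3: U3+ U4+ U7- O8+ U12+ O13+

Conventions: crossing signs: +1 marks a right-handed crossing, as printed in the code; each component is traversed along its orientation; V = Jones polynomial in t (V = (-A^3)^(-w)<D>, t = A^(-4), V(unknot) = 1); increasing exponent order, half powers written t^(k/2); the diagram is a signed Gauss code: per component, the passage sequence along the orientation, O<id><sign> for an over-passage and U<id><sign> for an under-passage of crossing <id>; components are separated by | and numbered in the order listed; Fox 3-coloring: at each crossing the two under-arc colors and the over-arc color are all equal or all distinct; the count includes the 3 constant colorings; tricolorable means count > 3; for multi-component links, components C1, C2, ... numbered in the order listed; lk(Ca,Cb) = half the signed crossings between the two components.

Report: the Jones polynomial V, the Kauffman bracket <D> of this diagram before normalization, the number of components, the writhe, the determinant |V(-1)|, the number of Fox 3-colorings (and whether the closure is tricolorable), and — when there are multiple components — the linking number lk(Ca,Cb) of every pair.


V = t + 2t^3 + t^5
<D> = A^-8 + 2 + A^8 (w = +4)
3 components over 14 crossings, w = +4
lk(C1,C2): 0
lk(C1,C3) = +1
linking number lk(C2,C3) = +1
3 Fox colorings among 3^14, |V(-1)| = 4: not tricolorable
why: summing lk over 3 pairs gives +2


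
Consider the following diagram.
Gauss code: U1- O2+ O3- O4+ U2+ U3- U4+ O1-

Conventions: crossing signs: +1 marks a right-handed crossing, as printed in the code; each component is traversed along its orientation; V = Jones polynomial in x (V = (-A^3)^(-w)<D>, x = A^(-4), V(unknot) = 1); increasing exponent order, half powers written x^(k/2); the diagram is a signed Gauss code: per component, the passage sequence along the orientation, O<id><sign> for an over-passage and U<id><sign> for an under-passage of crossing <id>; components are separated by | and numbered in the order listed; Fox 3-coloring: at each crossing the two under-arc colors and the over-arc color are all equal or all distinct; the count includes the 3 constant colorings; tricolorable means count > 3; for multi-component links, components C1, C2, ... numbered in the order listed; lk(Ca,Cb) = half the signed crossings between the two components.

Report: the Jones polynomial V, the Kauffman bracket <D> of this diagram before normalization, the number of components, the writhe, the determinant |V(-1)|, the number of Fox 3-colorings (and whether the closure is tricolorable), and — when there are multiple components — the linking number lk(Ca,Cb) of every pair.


Jones polynomial: V(x) = 1
<D> = 1; writhe 0
components 1, writhe 0 (4 crossings)
3-colorings: 3 of 3^4, det 1 — not tricolorable
note: |V(-1)| = 1: so not tricolorable, since 3 does not divide 1


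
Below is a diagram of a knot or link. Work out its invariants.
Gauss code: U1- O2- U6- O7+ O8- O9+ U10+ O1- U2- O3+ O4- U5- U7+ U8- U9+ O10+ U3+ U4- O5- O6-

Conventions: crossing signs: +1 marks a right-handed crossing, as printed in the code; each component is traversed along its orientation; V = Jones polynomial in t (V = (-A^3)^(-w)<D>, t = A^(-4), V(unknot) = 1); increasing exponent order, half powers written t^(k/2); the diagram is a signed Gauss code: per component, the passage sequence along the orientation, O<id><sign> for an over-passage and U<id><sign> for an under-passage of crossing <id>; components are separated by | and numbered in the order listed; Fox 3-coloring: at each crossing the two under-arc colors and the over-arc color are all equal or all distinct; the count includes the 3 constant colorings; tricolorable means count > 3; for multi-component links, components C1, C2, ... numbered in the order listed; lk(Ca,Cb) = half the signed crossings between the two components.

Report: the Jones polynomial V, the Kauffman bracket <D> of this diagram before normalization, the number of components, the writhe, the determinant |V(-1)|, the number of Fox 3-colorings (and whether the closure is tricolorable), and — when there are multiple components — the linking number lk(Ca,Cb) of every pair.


V(t) = 1
bracket: A^-6, w = -2
1 component, writhe -2, over 10 crossings
det 1, colorings 3 of 3^10 — not tricolorable
observation: w = -2 (over 10 crossings) is diagram-only; (-A^3)^(2) removes it from V


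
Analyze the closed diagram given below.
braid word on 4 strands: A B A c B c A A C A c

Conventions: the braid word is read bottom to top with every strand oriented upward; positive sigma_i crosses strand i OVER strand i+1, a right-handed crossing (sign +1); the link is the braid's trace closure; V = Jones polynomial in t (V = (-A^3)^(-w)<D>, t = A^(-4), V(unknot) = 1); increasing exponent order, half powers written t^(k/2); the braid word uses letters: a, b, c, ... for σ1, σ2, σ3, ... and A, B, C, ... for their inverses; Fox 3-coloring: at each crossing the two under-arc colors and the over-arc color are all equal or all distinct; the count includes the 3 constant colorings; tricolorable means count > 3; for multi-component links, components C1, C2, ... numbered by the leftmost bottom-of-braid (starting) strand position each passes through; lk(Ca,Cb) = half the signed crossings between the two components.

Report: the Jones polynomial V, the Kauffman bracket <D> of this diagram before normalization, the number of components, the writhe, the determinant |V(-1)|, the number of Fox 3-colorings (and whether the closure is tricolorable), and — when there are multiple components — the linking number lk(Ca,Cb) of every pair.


V(t) = t^-8 - 2t^-7 + 2t^-6 - 3t^-5 + 3t^-4 - 2t^-3 + 2t^-2 - t^-1 + 1
bracket: -A^-15 + A^-11 - 2A^-7 + 2A^-3 - 3A + 3A^5 - 2A^9 + 2A^13 - A^17, w = -5
1 component, writhe -5, over 11 crossings
det 17, colorings 3 of 3^11 — not tricolorable
observation: w = -5 shifts under R1 moves; the (-A^3)^(5) factor cancels that in V


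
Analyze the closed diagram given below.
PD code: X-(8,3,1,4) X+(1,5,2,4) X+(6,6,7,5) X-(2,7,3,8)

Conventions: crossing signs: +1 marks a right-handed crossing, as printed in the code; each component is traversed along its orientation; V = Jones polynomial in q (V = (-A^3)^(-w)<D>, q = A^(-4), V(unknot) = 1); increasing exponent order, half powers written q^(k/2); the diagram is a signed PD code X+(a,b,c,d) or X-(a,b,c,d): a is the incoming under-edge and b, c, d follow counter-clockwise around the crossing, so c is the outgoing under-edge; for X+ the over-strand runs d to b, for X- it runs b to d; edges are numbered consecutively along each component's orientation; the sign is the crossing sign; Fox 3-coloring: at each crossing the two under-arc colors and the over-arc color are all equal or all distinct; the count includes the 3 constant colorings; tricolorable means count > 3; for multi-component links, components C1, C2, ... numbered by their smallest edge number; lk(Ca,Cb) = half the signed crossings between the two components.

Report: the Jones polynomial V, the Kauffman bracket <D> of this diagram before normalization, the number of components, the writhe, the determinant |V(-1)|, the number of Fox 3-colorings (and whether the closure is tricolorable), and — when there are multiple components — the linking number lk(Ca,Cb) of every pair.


V = 1
<D> = 1 (w = 0)
1 component over 4 crossings, w = 0
3 Fox colorings among 3^4, |V(-1)| = 1: not tricolorable
why: w = 0 shifts under R1 moves; the (-A^3)^(0) factor cancels that in V


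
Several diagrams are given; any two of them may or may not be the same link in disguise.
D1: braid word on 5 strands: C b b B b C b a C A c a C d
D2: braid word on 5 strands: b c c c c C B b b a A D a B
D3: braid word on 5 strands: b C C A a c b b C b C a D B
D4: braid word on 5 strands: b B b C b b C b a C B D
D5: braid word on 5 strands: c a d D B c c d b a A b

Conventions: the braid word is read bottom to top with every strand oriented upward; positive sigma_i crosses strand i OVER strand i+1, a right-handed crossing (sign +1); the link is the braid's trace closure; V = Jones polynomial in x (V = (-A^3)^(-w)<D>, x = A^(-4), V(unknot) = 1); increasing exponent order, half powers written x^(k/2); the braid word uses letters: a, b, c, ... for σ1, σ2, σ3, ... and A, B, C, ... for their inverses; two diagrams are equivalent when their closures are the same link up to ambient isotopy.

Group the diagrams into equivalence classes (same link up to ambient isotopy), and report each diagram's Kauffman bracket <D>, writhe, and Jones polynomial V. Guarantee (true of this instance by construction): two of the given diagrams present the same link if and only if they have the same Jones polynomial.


classes: {D1, D3, D4} | {D2} | {D5}
V(D1) = -x^-3 + 2x^-2 - 2x^-1 + 3 - 2x + 2x^2 - x^3  [14 crossings, <D> = -A^-6 + 2A^-2 - 2A^2 + 3A^6 - 2A^10 + 2A^14 - A^18, w = +2]
V(D2) = x + x^3 - x^4  [14 crossings, <D> = -A^-4 + 1 + A^8, w = +4]
D3 (bracket -A^-12 + 2A^-8 - 2A^-4 + 3 - 2A^4 + 2A^8 - A^12; 14 crossings at w = 0): V = -x^-3 + 2x^-2 - 2x^-1 + 3 - 2x + 2x^2 - x^3
D4 (bracket -A^-12 + 2A^-8 - 2A^-4 + 3 - 2A^4 + 2A^8 - A^12; 12 crossings at w = 0): V = -x^-3 + 2x^-2 - 2x^-1 + 3 - 2x + 2x^2 - x^3
V(D5) = x - x^2 + 2x^3 - x^4 + x^5 - x^6  (w +6, c 12, <D> = -A^-6 + A^-2 - A^2 + 2A^6 - A^10 + A^14)
note: V(x) takes 3 values over 5 diagrams, fixing the grouping


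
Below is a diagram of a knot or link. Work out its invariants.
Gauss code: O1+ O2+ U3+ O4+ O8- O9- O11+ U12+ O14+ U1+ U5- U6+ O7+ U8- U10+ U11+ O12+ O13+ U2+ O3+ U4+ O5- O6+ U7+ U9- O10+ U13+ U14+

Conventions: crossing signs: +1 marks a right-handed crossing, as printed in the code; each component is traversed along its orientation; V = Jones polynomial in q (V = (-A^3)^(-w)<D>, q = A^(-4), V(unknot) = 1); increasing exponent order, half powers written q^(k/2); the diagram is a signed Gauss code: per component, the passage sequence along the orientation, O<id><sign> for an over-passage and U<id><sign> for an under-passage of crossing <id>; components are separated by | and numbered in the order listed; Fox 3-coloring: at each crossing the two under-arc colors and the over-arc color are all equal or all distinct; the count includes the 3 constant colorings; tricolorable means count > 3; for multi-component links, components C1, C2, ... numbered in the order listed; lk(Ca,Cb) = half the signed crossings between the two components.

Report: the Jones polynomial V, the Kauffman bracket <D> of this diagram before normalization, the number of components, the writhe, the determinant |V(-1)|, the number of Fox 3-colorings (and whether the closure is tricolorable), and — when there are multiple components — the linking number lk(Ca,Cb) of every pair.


V(q) = q^3 + q^5 - q^6 + q^7 - q^8 + q^9 - q^10
bracket: -A^-16 + A^-12 - A^-8 + A^-4 - 1 + A^4 + A^12, w = +8
1 component, writhe +8, over 14 crossings
det 7, colorings 3 of 3^14 — not tricolorable
observation: V spans 7 powers of q: at least 7 crossings in any diagram


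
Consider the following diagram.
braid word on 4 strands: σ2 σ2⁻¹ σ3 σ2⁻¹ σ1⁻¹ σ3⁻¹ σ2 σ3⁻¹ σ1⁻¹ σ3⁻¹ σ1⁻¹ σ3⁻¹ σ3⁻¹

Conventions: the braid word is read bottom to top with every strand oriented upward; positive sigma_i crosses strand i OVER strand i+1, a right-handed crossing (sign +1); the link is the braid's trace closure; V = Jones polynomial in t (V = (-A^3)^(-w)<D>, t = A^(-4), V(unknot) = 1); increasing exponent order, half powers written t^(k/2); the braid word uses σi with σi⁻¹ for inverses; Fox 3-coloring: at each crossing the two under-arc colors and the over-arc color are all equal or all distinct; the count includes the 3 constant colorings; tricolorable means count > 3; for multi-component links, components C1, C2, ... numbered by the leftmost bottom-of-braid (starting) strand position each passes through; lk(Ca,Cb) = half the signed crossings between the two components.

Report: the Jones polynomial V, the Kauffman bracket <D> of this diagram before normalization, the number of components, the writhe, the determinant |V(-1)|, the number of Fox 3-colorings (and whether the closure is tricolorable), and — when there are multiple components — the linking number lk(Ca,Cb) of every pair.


V = -t^-9 + 2t^-8 - 3t^-7 + 3t^-6 - 3t^-5 + 3t^-4 - t^-3 + t^-2
<D> = -A^-13 + A^-9 - 3A^-5 + 3A^-1 - 3A^3 + 3A^7 - 2A^11 + A^15 (w = -7)
1 component over 13 crossings, w = -7
3 Fox colorings among 3^13, |V(-1)| = 17: not tricolorable
why: det 17 = |V(-1)|; not divisible by 3, so not tricolorable


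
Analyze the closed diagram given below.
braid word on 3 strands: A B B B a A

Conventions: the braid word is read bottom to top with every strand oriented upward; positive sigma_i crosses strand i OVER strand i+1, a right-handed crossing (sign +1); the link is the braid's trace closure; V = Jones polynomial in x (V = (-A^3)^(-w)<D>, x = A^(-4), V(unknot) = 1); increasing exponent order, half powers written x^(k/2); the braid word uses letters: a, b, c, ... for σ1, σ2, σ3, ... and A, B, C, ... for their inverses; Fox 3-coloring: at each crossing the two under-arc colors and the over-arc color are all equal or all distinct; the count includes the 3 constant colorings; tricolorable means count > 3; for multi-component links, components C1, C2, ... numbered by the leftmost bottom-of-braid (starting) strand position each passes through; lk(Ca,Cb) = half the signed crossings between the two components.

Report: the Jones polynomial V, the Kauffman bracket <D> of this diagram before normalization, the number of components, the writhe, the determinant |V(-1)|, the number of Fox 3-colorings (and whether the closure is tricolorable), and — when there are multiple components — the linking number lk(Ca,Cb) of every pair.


V(x) = -x^-4 + x^-3 + x^-1
bracket: A^-8 + 1 - A^4, w = -4
1 component, writhe -4, over 6 crossings
det 3, colorings 9 of 3^6 — tricolorable
observation: V spans 3 powers of x: at least 3 crossings in any diagram


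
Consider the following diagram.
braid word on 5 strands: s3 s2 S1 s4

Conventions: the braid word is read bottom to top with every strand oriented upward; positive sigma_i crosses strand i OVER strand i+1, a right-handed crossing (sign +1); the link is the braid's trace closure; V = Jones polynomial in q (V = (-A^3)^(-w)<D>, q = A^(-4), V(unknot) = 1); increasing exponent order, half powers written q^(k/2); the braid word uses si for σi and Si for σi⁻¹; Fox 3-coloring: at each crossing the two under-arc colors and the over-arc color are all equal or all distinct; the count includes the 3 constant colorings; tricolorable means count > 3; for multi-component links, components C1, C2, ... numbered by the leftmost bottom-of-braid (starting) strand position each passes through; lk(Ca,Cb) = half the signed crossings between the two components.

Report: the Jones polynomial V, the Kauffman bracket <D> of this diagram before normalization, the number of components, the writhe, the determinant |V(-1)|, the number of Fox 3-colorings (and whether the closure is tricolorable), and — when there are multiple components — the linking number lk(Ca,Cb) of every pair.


Jones polynomial: V(q) = 1
<D> = A^6; writhe +2
components 1, writhe +2 (4 crossings)
3-colorings: 3 of 3^4, det 1 — not tricolorable
note: w = +2 (over 4 crossings) is diagram-only; (-A^3)^(-2) removes it from V


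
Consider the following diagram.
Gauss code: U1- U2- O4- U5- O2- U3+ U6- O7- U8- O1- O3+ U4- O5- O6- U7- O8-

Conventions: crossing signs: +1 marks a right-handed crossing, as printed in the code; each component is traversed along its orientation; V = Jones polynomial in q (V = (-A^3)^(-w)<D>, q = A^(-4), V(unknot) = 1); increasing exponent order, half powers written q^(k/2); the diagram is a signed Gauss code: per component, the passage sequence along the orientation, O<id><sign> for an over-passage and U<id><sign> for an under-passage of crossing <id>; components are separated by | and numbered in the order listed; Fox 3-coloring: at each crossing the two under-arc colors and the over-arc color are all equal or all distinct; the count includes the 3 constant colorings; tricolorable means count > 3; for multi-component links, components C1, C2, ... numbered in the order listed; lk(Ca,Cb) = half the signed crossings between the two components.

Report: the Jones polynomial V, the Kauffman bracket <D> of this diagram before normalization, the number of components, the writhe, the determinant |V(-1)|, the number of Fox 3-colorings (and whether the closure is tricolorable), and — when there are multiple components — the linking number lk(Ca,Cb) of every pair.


Jones polynomial: V(q) = -q^-9 + 2q^-8 - 3q^-7 + 3q^-6 - 3q^-5 + 3q^-4 - q^-3 + q^-2
<D> = A^-10 - A^-6 + 3A^-2 - 3A^2 + 3A^6 - 3A^10 + 2A^14 - A^18; writhe -6
components 1, writhe -6 (8 crossings)
3-colorings: 3 of 3^8, det 17 — not tricolorable
note: w = -6 (over 8 crossings) is diagram-only; (-A^3)^(6) removes it from V


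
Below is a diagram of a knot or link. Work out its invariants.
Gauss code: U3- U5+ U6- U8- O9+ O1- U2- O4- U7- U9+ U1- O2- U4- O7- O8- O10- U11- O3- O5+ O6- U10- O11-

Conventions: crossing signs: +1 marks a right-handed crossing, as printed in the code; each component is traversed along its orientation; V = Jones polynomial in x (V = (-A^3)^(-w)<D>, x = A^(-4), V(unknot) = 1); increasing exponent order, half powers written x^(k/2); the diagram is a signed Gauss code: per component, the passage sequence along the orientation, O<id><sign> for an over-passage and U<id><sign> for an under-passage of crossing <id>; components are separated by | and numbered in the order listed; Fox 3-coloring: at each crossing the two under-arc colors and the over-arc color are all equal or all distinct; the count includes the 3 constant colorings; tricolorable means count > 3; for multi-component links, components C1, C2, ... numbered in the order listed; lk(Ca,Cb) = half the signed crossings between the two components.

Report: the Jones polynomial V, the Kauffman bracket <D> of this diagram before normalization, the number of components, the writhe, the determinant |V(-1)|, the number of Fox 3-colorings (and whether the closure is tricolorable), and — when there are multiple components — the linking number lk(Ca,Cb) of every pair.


Jones polynomial: V(x) = x^-8 - 2x^-7 + x^-6 - 2x^-5 + 2x^-4 + x^-2
<D> = -A^-13 - 2A^-5 + 2A^-1 - A^3 + 2A^7 - A^11; writhe -7
components 1, writhe -7 (11 crossings)
3-colorings: 27 of 3^11, det 9 — tricolorable
note: det 9 = |V(-1)|; divisible by 3, so tricolorable


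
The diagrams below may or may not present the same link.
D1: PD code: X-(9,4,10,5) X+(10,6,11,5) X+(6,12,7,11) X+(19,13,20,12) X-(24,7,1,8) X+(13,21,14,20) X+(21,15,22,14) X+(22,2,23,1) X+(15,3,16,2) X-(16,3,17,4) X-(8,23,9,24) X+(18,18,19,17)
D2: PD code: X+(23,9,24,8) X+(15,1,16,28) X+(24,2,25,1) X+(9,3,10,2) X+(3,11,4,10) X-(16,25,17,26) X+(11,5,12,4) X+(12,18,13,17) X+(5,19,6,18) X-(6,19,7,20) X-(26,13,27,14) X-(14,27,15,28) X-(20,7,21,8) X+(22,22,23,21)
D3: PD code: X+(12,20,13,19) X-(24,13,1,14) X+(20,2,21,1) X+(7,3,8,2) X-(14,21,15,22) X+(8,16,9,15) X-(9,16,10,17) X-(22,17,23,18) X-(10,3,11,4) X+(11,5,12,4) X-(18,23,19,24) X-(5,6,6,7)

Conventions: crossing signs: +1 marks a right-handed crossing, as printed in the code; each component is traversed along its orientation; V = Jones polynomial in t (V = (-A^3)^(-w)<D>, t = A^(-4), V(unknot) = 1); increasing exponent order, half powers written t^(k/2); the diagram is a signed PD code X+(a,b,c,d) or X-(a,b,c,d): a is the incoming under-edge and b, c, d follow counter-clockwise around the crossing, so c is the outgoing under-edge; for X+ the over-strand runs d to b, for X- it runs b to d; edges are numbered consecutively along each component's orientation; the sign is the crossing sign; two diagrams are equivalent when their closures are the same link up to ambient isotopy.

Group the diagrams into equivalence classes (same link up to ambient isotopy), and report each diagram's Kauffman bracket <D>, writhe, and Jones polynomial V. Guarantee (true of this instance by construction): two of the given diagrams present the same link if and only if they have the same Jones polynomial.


equivalence classes: {D1, D2} | {D3}
D1 (bracket -A^-12 + 2A^-8 - 2A^-4 + 3 - 3A^4 + 2A^8 - A^12 + A^16; 12 crossings at w = +4): V = t^-1 - 1 + 2t - 3t^2 + 3t^3 - 2t^4 + 2t^5 - t^6
V(D2) = t^-1 - 1 + 2t - 3t^2 + 3t^3 - 2t^4 + 2t^5 - t^6  (w +4, c 14, <D> = -A^-12 + 2A^-8 - 2A^-4 + 3 - 3A^4 + 2A^8 - A^12 + A^16)
V(D3) = t^-5 - 2t^-4 + 2t^-3 - 2t^-2 + 2t^-1 - 1 + t  [12 crossings, <D> = A^-10 - A^-6 + 2A^-2 - 2A^2 + 2A^6 - 2A^10 + A^14, w = -2]
key observation: V(t) takes 2 values over 3 diagrams, fixing the grouping


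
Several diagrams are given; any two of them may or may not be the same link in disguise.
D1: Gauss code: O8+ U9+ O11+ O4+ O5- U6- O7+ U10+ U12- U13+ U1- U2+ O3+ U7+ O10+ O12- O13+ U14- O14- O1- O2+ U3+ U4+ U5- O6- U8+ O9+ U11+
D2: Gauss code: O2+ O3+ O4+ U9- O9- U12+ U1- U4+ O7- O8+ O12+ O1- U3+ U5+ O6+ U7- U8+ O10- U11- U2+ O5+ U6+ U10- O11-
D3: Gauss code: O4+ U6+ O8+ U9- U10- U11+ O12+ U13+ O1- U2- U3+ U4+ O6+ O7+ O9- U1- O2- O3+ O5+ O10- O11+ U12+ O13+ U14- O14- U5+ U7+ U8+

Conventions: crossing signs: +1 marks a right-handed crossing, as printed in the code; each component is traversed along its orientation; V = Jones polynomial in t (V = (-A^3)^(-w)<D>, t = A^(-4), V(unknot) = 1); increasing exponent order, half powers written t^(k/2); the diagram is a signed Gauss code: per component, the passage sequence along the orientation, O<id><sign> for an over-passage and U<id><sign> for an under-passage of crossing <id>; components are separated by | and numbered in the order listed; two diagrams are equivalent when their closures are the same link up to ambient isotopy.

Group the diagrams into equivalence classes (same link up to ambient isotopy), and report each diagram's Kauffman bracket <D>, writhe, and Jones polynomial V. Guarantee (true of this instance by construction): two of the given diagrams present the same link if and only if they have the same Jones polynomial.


grouping into links: {D1} | {D2} | {D3}
V(D1) = t^2 + 2t^4 - 2t^5 + t^6 - 2t^7 + t^8  (w +4, c 14, <D> = A^-20 - 2A^-16 + A^-12 - 2A^-8 + 2A^-4 + A^4)
V(D2) = 1  [12 crossings, <D> = A^6, w = +2]
V(D3) = t - t^2 + 2t^3 - t^4 + t^5 - t^6  (w +4, c 14, <D> = -A^-12 + A^-8 - A^-4 + 2 - A^4 + A^8)
key observation: 3 classes among 3 diagrams; unequal V(t) rules out equality


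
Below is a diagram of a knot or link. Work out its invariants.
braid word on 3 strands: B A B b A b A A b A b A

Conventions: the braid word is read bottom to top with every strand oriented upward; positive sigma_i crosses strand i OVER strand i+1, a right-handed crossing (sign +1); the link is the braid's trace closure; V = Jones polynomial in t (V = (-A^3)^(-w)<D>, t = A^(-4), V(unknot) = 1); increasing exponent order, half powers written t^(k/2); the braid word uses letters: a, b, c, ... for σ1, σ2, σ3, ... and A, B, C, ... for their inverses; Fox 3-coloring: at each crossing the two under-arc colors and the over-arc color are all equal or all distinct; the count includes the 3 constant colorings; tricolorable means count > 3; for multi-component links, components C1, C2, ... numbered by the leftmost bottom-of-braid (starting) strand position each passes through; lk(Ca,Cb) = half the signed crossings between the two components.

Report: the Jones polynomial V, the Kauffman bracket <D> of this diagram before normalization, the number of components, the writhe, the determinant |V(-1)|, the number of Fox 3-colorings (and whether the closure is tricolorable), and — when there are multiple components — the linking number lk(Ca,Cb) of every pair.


V = -t^-4 + t^-3 + t^-1
<D> = A^-8 + 1 - A^4 (w = -4)
1 component over 12 crossings, w = -4
9 Fox colorings among 3^12, |V(-1)| = 3: tricolorable
why: the word shrinks to σ2⁻¹ σ1⁻¹ σ1⁻¹ σ2 σ1⁻¹ σ1⁻¹ σ2 σ1⁻¹ σ2 σ1⁻¹ after cancelling


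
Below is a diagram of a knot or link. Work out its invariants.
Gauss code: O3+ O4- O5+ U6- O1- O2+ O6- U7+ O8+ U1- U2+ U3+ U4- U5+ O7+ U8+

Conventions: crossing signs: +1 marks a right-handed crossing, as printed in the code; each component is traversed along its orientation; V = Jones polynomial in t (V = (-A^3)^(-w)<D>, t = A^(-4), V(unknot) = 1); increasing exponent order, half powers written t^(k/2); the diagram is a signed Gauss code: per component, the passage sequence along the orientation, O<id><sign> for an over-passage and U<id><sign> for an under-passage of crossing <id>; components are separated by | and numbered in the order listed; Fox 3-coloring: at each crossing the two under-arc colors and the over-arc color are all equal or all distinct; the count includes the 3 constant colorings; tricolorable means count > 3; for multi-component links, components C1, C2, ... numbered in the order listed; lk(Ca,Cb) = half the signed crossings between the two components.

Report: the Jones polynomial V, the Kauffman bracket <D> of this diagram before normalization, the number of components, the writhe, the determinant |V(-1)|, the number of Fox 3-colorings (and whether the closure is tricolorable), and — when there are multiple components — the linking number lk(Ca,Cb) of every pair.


V(t) = t + t^3 - t^4
bracket: -A^-10 + A^-6 + A^2, w = +2
1 component, writhe +2, over 8 crossings
det 3, colorings 9 of 3^8 — tricolorable
observation: w = +2 shifts under R1 moves; the (-A^3)^(-2) factor cancels that in V


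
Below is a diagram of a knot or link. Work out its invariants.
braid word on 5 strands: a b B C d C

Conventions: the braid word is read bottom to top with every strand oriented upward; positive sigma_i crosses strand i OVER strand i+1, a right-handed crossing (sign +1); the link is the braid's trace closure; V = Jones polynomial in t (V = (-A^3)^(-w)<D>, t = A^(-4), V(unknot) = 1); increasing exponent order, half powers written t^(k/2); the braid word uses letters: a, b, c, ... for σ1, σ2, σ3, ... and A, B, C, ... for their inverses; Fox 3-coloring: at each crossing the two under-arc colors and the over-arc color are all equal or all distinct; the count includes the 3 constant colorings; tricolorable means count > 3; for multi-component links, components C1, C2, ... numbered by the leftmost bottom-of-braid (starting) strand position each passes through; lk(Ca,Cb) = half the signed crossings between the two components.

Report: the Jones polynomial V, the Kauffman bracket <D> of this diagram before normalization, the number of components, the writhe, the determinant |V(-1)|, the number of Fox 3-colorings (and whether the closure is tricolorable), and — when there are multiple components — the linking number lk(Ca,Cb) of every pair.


Jones polynomial: V(t) = t^-3 + t^-2 + t^-1 + 1
<D> = 1 + A^4 + A^8 + A^12; writhe 0
components 3, writhe 0 (6 crossings)
linking number lk(C1,C2) = 0
lk(C1,C3): 0
lk(C2,C3) = -1
3-colorings: 9 of 3^6, det 0 — tricolorable
note: the span of V is 3, within the link bound 6 + 3 - 1


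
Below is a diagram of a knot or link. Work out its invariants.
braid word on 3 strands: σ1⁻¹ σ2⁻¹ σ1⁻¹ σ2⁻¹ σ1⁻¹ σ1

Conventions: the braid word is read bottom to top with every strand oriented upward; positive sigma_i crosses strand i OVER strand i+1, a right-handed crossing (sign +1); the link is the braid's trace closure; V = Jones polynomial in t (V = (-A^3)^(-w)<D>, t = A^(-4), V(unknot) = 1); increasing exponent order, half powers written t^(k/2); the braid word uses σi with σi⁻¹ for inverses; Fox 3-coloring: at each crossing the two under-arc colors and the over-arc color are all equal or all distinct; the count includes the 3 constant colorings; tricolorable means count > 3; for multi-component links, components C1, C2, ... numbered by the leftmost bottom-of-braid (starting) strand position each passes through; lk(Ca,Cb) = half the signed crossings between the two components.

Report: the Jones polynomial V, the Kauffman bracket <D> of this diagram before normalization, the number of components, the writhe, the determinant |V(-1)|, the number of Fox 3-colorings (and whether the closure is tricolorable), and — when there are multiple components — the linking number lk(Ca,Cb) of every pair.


Jones polynomial: V(t) = -t^-4 + t^-3 + t^-1
<D> = A^-8 + 1 - A^4; writhe -4
components 1, writhe -4 (6 crossings)
3-colorings: 9 of 3^6, det 3 — tricolorable
note: inverse pairs cancel, leaving σ1⁻¹ σ2⁻¹ σ1⁻¹ σ2⁻¹


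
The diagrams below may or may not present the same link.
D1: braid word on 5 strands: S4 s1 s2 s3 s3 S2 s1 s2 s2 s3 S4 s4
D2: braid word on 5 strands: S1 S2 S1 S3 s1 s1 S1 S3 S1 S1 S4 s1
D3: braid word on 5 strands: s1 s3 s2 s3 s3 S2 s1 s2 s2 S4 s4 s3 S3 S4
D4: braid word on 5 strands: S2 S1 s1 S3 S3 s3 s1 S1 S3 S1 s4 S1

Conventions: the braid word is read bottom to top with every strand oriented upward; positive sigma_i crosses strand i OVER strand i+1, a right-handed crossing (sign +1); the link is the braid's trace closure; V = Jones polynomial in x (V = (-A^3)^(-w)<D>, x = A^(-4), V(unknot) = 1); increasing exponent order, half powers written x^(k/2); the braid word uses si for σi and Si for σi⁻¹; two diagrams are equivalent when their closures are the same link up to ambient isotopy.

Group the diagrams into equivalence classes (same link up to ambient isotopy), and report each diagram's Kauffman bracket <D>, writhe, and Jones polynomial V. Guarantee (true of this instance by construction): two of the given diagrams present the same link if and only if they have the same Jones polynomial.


grouping into links: {D1, D3} | {D2, D4}
V(D1) = x^2 + x^4 + 2x^6  (w +6, c 12, <D> = 2A^-6 + A^2 + A^10)
D2 (bracket A^-14 + 2A^-6 + A^2; 12 crossings at w = -6): V = x^-5 + 2x^-3 + x^-1
V(D3) = x^2 + x^4 + 2x^6  (w +6, c 14, <D> = 2A^-6 + A^2 + A^10)
V(D4) = x^-5 + 2x^-3 + x^-1  (w -4, c 12, <D> = A^-8 + 2 + A^8)
why: 2 values of V(x) split the 4 diagrams


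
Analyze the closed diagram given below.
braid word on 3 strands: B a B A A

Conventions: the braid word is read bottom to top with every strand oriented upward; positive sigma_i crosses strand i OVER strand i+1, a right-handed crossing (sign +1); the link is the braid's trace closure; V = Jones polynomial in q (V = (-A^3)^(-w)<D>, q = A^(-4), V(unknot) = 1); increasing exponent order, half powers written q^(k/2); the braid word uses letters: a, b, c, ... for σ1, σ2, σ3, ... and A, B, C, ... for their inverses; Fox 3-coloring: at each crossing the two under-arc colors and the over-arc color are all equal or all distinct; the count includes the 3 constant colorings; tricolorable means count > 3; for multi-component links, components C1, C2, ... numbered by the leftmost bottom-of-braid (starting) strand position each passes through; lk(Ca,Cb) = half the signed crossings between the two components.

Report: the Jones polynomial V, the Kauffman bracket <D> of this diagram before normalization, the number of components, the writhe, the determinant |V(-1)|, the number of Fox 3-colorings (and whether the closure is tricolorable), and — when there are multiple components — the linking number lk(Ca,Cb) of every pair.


V = -q^(-9/2) - q^(-5/2) + q^(-3/2) - q^(-1/2)
<D> = A^-7 - A^-3 + A + A^9 (w = -3)
2 components over 5 crossings, w = -3
lk(C1,C2): -2
3 Fox colorings among 3^5, |V(-1)| = 4: not tricolorable
why: span 4 respects span(V) <= c + mu - 1 = 6 for this 2-component diagram
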